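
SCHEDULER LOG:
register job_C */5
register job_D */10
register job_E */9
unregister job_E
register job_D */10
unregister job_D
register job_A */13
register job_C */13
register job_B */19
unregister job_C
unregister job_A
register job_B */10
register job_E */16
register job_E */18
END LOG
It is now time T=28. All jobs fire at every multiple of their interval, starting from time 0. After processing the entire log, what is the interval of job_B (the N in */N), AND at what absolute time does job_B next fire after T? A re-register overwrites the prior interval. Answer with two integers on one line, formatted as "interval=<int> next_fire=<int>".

Answer: interval=10 next_fire=30

Derivation:
Op 1: register job_C */5 -> active={job_C:*/5}
Op 2: register job_D */10 -> active={job_C:*/5, job_D:*/10}
Op 3: register job_E */9 -> active={job_C:*/5, job_D:*/10, job_E:*/9}
Op 4: unregister job_E -> active={job_C:*/5, job_D:*/10}
Op 5: register job_D */10 -> active={job_C:*/5, job_D:*/10}
Op 6: unregister job_D -> active={job_C:*/5}
Op 7: register job_A */13 -> active={job_A:*/13, job_C:*/5}
Op 8: register job_C */13 -> active={job_A:*/13, job_C:*/13}
Op 9: register job_B */19 -> active={job_A:*/13, job_B:*/19, job_C:*/13}
Op 10: unregister job_C -> active={job_A:*/13, job_B:*/19}
Op 11: unregister job_A -> active={job_B:*/19}
Op 12: register job_B */10 -> active={job_B:*/10}
Op 13: register job_E */16 -> active={job_B:*/10, job_E:*/16}
Op 14: register job_E */18 -> active={job_B:*/10, job_E:*/18}
Final interval of job_B = 10
Next fire of job_B after T=28: (28//10+1)*10 = 30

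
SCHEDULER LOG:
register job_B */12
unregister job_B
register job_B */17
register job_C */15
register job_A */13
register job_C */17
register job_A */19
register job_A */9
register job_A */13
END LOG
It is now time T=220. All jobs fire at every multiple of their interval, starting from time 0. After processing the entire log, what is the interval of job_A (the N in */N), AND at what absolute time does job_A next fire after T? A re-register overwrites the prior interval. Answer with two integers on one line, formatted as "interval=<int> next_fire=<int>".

Op 1: register job_B */12 -> active={job_B:*/12}
Op 2: unregister job_B -> active={}
Op 3: register job_B */17 -> active={job_B:*/17}
Op 4: register job_C */15 -> active={job_B:*/17, job_C:*/15}
Op 5: register job_A */13 -> active={job_A:*/13, job_B:*/17, job_C:*/15}
Op 6: register job_C */17 -> active={job_A:*/13, job_B:*/17, job_C:*/17}
Op 7: register job_A */19 -> active={job_A:*/19, job_B:*/17, job_C:*/17}
Op 8: register job_A */9 -> active={job_A:*/9, job_B:*/17, job_C:*/17}
Op 9: register job_A */13 -> active={job_A:*/13, job_B:*/17, job_C:*/17}
Final interval of job_A = 13
Next fire of job_A after T=220: (220//13+1)*13 = 221

Answer: interval=13 next_fire=221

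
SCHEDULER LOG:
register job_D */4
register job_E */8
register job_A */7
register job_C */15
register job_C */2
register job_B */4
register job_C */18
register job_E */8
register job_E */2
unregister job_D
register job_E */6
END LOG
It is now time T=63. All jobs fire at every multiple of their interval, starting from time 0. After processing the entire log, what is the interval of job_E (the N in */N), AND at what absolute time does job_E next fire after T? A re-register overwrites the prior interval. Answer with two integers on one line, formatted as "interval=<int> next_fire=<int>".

Answer: interval=6 next_fire=66

Derivation:
Op 1: register job_D */4 -> active={job_D:*/4}
Op 2: register job_E */8 -> active={job_D:*/4, job_E:*/8}
Op 3: register job_A */7 -> active={job_A:*/7, job_D:*/4, job_E:*/8}
Op 4: register job_C */15 -> active={job_A:*/7, job_C:*/15, job_D:*/4, job_E:*/8}
Op 5: register job_C */2 -> active={job_A:*/7, job_C:*/2, job_D:*/4, job_E:*/8}
Op 6: register job_B */4 -> active={job_A:*/7, job_B:*/4, job_C:*/2, job_D:*/4, job_E:*/8}
Op 7: register job_C */18 -> active={job_A:*/7, job_B:*/4, job_C:*/18, job_D:*/4, job_E:*/8}
Op 8: register job_E */8 -> active={job_A:*/7, job_B:*/4, job_C:*/18, job_D:*/4, job_E:*/8}
Op 9: register job_E */2 -> active={job_A:*/7, job_B:*/4, job_C:*/18, job_D:*/4, job_E:*/2}
Op 10: unregister job_D -> active={job_A:*/7, job_B:*/4, job_C:*/18, job_E:*/2}
Op 11: register job_E */6 -> active={job_A:*/7, job_B:*/4, job_C:*/18, job_E:*/6}
Final interval of job_E = 6
Next fire of job_E after T=63: (63//6+1)*6 = 66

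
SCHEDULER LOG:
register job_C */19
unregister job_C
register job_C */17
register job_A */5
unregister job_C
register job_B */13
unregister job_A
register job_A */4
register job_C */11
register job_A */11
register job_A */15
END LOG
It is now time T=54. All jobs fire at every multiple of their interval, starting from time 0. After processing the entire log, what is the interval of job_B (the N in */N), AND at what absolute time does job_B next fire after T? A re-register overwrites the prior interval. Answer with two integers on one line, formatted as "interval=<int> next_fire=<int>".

Op 1: register job_C */19 -> active={job_C:*/19}
Op 2: unregister job_C -> active={}
Op 3: register job_C */17 -> active={job_C:*/17}
Op 4: register job_A */5 -> active={job_A:*/5, job_C:*/17}
Op 5: unregister job_C -> active={job_A:*/5}
Op 6: register job_B */13 -> active={job_A:*/5, job_B:*/13}
Op 7: unregister job_A -> active={job_B:*/13}
Op 8: register job_A */4 -> active={job_A:*/4, job_B:*/13}
Op 9: register job_C */11 -> active={job_A:*/4, job_B:*/13, job_C:*/11}
Op 10: register job_A */11 -> active={job_A:*/11, job_B:*/13, job_C:*/11}
Op 11: register job_A */15 -> active={job_A:*/15, job_B:*/13, job_C:*/11}
Final interval of job_B = 13
Next fire of job_B after T=54: (54//13+1)*13 = 65

Answer: interval=13 next_fire=65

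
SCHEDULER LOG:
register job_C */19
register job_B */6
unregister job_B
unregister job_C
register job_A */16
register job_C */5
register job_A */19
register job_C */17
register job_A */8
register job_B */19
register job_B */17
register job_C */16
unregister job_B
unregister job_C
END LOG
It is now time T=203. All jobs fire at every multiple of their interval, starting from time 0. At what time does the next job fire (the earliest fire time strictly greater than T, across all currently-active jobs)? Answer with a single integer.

Op 1: register job_C */19 -> active={job_C:*/19}
Op 2: register job_B */6 -> active={job_B:*/6, job_C:*/19}
Op 3: unregister job_B -> active={job_C:*/19}
Op 4: unregister job_C -> active={}
Op 5: register job_A */16 -> active={job_A:*/16}
Op 6: register job_C */5 -> active={job_A:*/16, job_C:*/5}
Op 7: register job_A */19 -> active={job_A:*/19, job_C:*/5}
Op 8: register job_C */17 -> active={job_A:*/19, job_C:*/17}
Op 9: register job_A */8 -> active={job_A:*/8, job_C:*/17}
Op 10: register job_B */19 -> active={job_A:*/8, job_B:*/19, job_C:*/17}
Op 11: register job_B */17 -> active={job_A:*/8, job_B:*/17, job_C:*/17}
Op 12: register job_C */16 -> active={job_A:*/8, job_B:*/17, job_C:*/16}
Op 13: unregister job_B -> active={job_A:*/8, job_C:*/16}
Op 14: unregister job_C -> active={job_A:*/8}
  job_A: interval 8, next fire after T=203 is 208
Earliest fire time = 208 (job job_A)

Answer: 208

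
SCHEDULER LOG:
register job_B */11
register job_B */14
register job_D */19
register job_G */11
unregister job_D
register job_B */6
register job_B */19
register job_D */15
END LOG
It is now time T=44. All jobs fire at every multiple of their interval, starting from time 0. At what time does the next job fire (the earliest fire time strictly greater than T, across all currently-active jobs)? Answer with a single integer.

Answer: 45

Derivation:
Op 1: register job_B */11 -> active={job_B:*/11}
Op 2: register job_B */14 -> active={job_B:*/14}
Op 3: register job_D */19 -> active={job_B:*/14, job_D:*/19}
Op 4: register job_G */11 -> active={job_B:*/14, job_D:*/19, job_G:*/11}
Op 5: unregister job_D -> active={job_B:*/14, job_G:*/11}
Op 6: register job_B */6 -> active={job_B:*/6, job_G:*/11}
Op 7: register job_B */19 -> active={job_B:*/19, job_G:*/11}
Op 8: register job_D */15 -> active={job_B:*/19, job_D:*/15, job_G:*/11}
  job_B: interval 19, next fire after T=44 is 57
  job_D: interval 15, next fire after T=44 is 45
  job_G: interval 11, next fire after T=44 is 55
Earliest fire time = 45 (job job_D)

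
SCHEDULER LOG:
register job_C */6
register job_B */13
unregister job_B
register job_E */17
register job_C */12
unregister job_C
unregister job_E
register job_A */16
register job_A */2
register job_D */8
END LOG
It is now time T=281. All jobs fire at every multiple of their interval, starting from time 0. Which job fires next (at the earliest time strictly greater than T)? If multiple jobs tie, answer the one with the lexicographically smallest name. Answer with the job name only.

Op 1: register job_C */6 -> active={job_C:*/6}
Op 2: register job_B */13 -> active={job_B:*/13, job_C:*/6}
Op 3: unregister job_B -> active={job_C:*/6}
Op 4: register job_E */17 -> active={job_C:*/6, job_E:*/17}
Op 5: register job_C */12 -> active={job_C:*/12, job_E:*/17}
Op 6: unregister job_C -> active={job_E:*/17}
Op 7: unregister job_E -> active={}
Op 8: register job_A */16 -> active={job_A:*/16}
Op 9: register job_A */2 -> active={job_A:*/2}
Op 10: register job_D */8 -> active={job_A:*/2, job_D:*/8}
  job_A: interval 2, next fire after T=281 is 282
  job_D: interval 8, next fire after T=281 is 288
Earliest = 282, winner (lex tiebreak) = job_A

Answer: job_A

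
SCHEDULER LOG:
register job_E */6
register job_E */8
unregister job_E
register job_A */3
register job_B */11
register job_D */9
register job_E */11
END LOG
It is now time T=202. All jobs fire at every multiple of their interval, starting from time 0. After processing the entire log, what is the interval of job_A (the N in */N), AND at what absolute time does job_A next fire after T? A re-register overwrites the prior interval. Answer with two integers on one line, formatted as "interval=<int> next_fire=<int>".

Answer: interval=3 next_fire=204

Derivation:
Op 1: register job_E */6 -> active={job_E:*/6}
Op 2: register job_E */8 -> active={job_E:*/8}
Op 3: unregister job_E -> active={}
Op 4: register job_A */3 -> active={job_A:*/3}
Op 5: register job_B */11 -> active={job_A:*/3, job_B:*/11}
Op 6: register job_D */9 -> active={job_A:*/3, job_B:*/11, job_D:*/9}
Op 7: register job_E */11 -> active={job_A:*/3, job_B:*/11, job_D:*/9, job_E:*/11}
Final interval of job_A = 3
Next fire of job_A after T=202: (202//3+1)*3 = 204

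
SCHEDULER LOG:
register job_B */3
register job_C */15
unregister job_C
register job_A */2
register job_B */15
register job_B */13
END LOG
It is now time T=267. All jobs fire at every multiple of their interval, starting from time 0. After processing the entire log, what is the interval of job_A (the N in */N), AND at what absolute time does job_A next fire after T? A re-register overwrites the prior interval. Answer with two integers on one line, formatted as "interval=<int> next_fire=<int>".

Answer: interval=2 next_fire=268

Derivation:
Op 1: register job_B */3 -> active={job_B:*/3}
Op 2: register job_C */15 -> active={job_B:*/3, job_C:*/15}
Op 3: unregister job_C -> active={job_B:*/3}
Op 4: register job_A */2 -> active={job_A:*/2, job_B:*/3}
Op 5: register job_B */15 -> active={job_A:*/2, job_B:*/15}
Op 6: register job_B */13 -> active={job_A:*/2, job_B:*/13}
Final interval of job_A = 2
Next fire of job_A after T=267: (267//2+1)*2 = 268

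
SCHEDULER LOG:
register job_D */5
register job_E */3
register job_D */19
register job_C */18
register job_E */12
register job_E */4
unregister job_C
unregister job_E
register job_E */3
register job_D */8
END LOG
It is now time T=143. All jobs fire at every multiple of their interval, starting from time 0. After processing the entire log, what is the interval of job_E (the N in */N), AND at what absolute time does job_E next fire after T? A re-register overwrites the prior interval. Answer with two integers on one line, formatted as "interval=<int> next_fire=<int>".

Op 1: register job_D */5 -> active={job_D:*/5}
Op 2: register job_E */3 -> active={job_D:*/5, job_E:*/3}
Op 3: register job_D */19 -> active={job_D:*/19, job_E:*/3}
Op 4: register job_C */18 -> active={job_C:*/18, job_D:*/19, job_E:*/3}
Op 5: register job_E */12 -> active={job_C:*/18, job_D:*/19, job_E:*/12}
Op 6: register job_E */4 -> active={job_C:*/18, job_D:*/19, job_E:*/4}
Op 7: unregister job_C -> active={job_D:*/19, job_E:*/4}
Op 8: unregister job_E -> active={job_D:*/19}
Op 9: register job_E */3 -> active={job_D:*/19, job_E:*/3}
Op 10: register job_D */8 -> active={job_D:*/8, job_E:*/3}
Final interval of job_E = 3
Next fire of job_E after T=143: (143//3+1)*3 = 144

Answer: interval=3 next_fire=144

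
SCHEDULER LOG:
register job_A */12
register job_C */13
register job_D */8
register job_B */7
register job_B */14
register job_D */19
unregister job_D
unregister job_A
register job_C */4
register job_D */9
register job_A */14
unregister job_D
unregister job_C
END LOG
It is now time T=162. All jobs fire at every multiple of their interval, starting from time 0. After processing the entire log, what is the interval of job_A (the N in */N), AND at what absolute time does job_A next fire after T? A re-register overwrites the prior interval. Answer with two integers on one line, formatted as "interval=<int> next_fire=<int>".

Answer: interval=14 next_fire=168

Derivation:
Op 1: register job_A */12 -> active={job_A:*/12}
Op 2: register job_C */13 -> active={job_A:*/12, job_C:*/13}
Op 3: register job_D */8 -> active={job_A:*/12, job_C:*/13, job_D:*/8}
Op 4: register job_B */7 -> active={job_A:*/12, job_B:*/7, job_C:*/13, job_D:*/8}
Op 5: register job_B */14 -> active={job_A:*/12, job_B:*/14, job_C:*/13, job_D:*/8}
Op 6: register job_D */19 -> active={job_A:*/12, job_B:*/14, job_C:*/13, job_D:*/19}
Op 7: unregister job_D -> active={job_A:*/12, job_B:*/14, job_C:*/13}
Op 8: unregister job_A -> active={job_B:*/14, job_C:*/13}
Op 9: register job_C */4 -> active={job_B:*/14, job_C:*/4}
Op 10: register job_D */9 -> active={job_B:*/14, job_C:*/4, job_D:*/9}
Op 11: register job_A */14 -> active={job_A:*/14, job_B:*/14, job_C:*/4, job_D:*/9}
Op 12: unregister job_D -> active={job_A:*/14, job_B:*/14, job_C:*/4}
Op 13: unregister job_C -> active={job_A:*/14, job_B:*/14}
Final interval of job_A = 14
Next fire of job_A after T=162: (162//14+1)*14 = 168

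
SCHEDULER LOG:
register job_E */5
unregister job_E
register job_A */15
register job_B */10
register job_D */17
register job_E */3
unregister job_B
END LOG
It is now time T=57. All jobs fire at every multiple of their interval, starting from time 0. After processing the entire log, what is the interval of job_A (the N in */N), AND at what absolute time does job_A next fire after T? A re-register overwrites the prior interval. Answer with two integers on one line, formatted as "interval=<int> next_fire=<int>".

Answer: interval=15 next_fire=60

Derivation:
Op 1: register job_E */5 -> active={job_E:*/5}
Op 2: unregister job_E -> active={}
Op 3: register job_A */15 -> active={job_A:*/15}
Op 4: register job_B */10 -> active={job_A:*/15, job_B:*/10}
Op 5: register job_D */17 -> active={job_A:*/15, job_B:*/10, job_D:*/17}
Op 6: register job_E */3 -> active={job_A:*/15, job_B:*/10, job_D:*/17, job_E:*/3}
Op 7: unregister job_B -> active={job_A:*/15, job_D:*/17, job_E:*/3}
Final interval of job_A = 15
Next fire of job_A after T=57: (57//15+1)*15 = 60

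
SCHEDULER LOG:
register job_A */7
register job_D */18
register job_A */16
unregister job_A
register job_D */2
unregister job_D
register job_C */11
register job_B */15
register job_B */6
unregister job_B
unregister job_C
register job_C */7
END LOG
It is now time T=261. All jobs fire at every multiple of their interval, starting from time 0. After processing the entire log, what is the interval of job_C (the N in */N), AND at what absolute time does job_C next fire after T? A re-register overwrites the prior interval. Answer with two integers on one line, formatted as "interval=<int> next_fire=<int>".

Answer: interval=7 next_fire=266

Derivation:
Op 1: register job_A */7 -> active={job_A:*/7}
Op 2: register job_D */18 -> active={job_A:*/7, job_D:*/18}
Op 3: register job_A */16 -> active={job_A:*/16, job_D:*/18}
Op 4: unregister job_A -> active={job_D:*/18}
Op 5: register job_D */2 -> active={job_D:*/2}
Op 6: unregister job_D -> active={}
Op 7: register job_C */11 -> active={job_C:*/11}
Op 8: register job_B */15 -> active={job_B:*/15, job_C:*/11}
Op 9: register job_B */6 -> active={job_B:*/6, job_C:*/11}
Op 10: unregister job_B -> active={job_C:*/11}
Op 11: unregister job_C -> active={}
Op 12: register job_C */7 -> active={job_C:*/7}
Final interval of job_C = 7
Next fire of job_C after T=261: (261//7+1)*7 = 266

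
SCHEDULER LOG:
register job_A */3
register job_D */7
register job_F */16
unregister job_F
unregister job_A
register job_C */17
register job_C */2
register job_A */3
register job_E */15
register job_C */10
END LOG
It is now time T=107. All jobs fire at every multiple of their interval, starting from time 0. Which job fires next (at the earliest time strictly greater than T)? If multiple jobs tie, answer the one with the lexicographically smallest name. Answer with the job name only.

Answer: job_A

Derivation:
Op 1: register job_A */3 -> active={job_A:*/3}
Op 2: register job_D */7 -> active={job_A:*/3, job_D:*/7}
Op 3: register job_F */16 -> active={job_A:*/3, job_D:*/7, job_F:*/16}
Op 4: unregister job_F -> active={job_A:*/3, job_D:*/7}
Op 5: unregister job_A -> active={job_D:*/7}
Op 6: register job_C */17 -> active={job_C:*/17, job_D:*/7}
Op 7: register job_C */2 -> active={job_C:*/2, job_D:*/7}
Op 8: register job_A */3 -> active={job_A:*/3, job_C:*/2, job_D:*/7}
Op 9: register job_E */15 -> active={job_A:*/3, job_C:*/2, job_D:*/7, job_E:*/15}
Op 10: register job_C */10 -> active={job_A:*/3, job_C:*/10, job_D:*/7, job_E:*/15}
  job_A: interval 3, next fire after T=107 is 108
  job_C: interval 10, next fire after T=107 is 110
  job_D: interval 7, next fire after T=107 is 112
  job_E: interval 15, next fire after T=107 is 120
Earliest = 108, winner (lex tiebreak) = job_A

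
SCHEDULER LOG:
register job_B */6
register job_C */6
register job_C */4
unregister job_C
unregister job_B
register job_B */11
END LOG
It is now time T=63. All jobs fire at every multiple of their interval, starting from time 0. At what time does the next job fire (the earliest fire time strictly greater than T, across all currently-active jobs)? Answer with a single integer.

Op 1: register job_B */6 -> active={job_B:*/6}
Op 2: register job_C */6 -> active={job_B:*/6, job_C:*/6}
Op 3: register job_C */4 -> active={job_B:*/6, job_C:*/4}
Op 4: unregister job_C -> active={job_B:*/6}
Op 5: unregister job_B -> active={}
Op 6: register job_B */11 -> active={job_B:*/11}
  job_B: interval 11, next fire after T=63 is 66
Earliest fire time = 66 (job job_B)

Answer: 66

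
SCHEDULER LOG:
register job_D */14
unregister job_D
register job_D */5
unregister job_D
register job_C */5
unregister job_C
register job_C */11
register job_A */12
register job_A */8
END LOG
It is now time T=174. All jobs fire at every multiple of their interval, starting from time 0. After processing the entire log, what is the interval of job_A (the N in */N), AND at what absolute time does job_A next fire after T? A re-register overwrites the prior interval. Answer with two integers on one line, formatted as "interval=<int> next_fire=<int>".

Op 1: register job_D */14 -> active={job_D:*/14}
Op 2: unregister job_D -> active={}
Op 3: register job_D */5 -> active={job_D:*/5}
Op 4: unregister job_D -> active={}
Op 5: register job_C */5 -> active={job_C:*/5}
Op 6: unregister job_C -> active={}
Op 7: register job_C */11 -> active={job_C:*/11}
Op 8: register job_A */12 -> active={job_A:*/12, job_C:*/11}
Op 9: register job_A */8 -> active={job_A:*/8, job_C:*/11}
Final interval of job_A = 8
Next fire of job_A after T=174: (174//8+1)*8 = 176

Answer: interval=8 next_fire=176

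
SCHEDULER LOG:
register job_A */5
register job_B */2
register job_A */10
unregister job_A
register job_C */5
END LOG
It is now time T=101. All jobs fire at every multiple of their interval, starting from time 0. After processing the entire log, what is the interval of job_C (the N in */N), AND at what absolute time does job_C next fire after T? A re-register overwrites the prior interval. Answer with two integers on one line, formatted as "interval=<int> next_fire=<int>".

Answer: interval=5 next_fire=105

Derivation:
Op 1: register job_A */5 -> active={job_A:*/5}
Op 2: register job_B */2 -> active={job_A:*/5, job_B:*/2}
Op 3: register job_A */10 -> active={job_A:*/10, job_B:*/2}
Op 4: unregister job_A -> active={job_B:*/2}
Op 5: register job_C */5 -> active={job_B:*/2, job_C:*/5}
Final interval of job_C = 5
Next fire of job_C after T=101: (101//5+1)*5 = 105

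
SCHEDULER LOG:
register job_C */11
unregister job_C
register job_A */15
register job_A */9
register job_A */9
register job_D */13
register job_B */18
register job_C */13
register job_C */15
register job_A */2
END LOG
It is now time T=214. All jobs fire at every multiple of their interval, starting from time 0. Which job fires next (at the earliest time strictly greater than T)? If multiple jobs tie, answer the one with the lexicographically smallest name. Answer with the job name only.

Op 1: register job_C */11 -> active={job_C:*/11}
Op 2: unregister job_C -> active={}
Op 3: register job_A */15 -> active={job_A:*/15}
Op 4: register job_A */9 -> active={job_A:*/9}
Op 5: register job_A */9 -> active={job_A:*/9}
Op 6: register job_D */13 -> active={job_A:*/9, job_D:*/13}
Op 7: register job_B */18 -> active={job_A:*/9, job_B:*/18, job_D:*/13}
Op 8: register job_C */13 -> active={job_A:*/9, job_B:*/18, job_C:*/13, job_D:*/13}
Op 9: register job_C */15 -> active={job_A:*/9, job_B:*/18, job_C:*/15, job_D:*/13}
Op 10: register job_A */2 -> active={job_A:*/2, job_B:*/18, job_C:*/15, job_D:*/13}
  job_A: interval 2, next fire after T=214 is 216
  job_B: interval 18, next fire after T=214 is 216
  job_C: interval 15, next fire after T=214 is 225
  job_D: interval 13, next fire after T=214 is 221
Earliest = 216, winner (lex tiebreak) = job_A

Answer: job_A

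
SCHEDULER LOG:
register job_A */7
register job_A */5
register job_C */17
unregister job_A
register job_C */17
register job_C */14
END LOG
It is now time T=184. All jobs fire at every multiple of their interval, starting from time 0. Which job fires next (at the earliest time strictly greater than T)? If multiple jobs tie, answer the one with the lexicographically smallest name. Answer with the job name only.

Op 1: register job_A */7 -> active={job_A:*/7}
Op 2: register job_A */5 -> active={job_A:*/5}
Op 3: register job_C */17 -> active={job_A:*/5, job_C:*/17}
Op 4: unregister job_A -> active={job_C:*/17}
Op 5: register job_C */17 -> active={job_C:*/17}
Op 6: register job_C */14 -> active={job_C:*/14}
  job_C: interval 14, next fire after T=184 is 196
Earliest = 196, winner (lex tiebreak) = job_C

Answer: job_C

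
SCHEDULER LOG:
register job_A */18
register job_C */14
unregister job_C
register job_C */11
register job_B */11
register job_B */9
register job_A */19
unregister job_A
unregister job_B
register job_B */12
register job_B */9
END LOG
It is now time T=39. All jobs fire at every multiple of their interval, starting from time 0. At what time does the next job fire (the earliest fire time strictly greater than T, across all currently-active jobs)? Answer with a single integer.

Answer: 44

Derivation:
Op 1: register job_A */18 -> active={job_A:*/18}
Op 2: register job_C */14 -> active={job_A:*/18, job_C:*/14}
Op 3: unregister job_C -> active={job_A:*/18}
Op 4: register job_C */11 -> active={job_A:*/18, job_C:*/11}
Op 5: register job_B */11 -> active={job_A:*/18, job_B:*/11, job_C:*/11}
Op 6: register job_B */9 -> active={job_A:*/18, job_B:*/9, job_C:*/11}
Op 7: register job_A */19 -> active={job_A:*/19, job_B:*/9, job_C:*/11}
Op 8: unregister job_A -> active={job_B:*/9, job_C:*/11}
Op 9: unregister job_B -> active={job_C:*/11}
Op 10: register job_B */12 -> active={job_B:*/12, job_C:*/11}
Op 11: register job_B */9 -> active={job_B:*/9, job_C:*/11}
  job_B: interval 9, next fire after T=39 is 45
  job_C: interval 11, next fire after T=39 is 44
Earliest fire time = 44 (job job_C)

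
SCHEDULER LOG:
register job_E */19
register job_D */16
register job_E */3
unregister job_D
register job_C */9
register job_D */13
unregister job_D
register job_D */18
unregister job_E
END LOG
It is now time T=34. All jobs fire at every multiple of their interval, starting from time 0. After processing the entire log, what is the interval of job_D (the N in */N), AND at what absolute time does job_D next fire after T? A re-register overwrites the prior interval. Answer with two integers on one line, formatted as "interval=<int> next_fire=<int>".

Op 1: register job_E */19 -> active={job_E:*/19}
Op 2: register job_D */16 -> active={job_D:*/16, job_E:*/19}
Op 3: register job_E */3 -> active={job_D:*/16, job_E:*/3}
Op 4: unregister job_D -> active={job_E:*/3}
Op 5: register job_C */9 -> active={job_C:*/9, job_E:*/3}
Op 6: register job_D */13 -> active={job_C:*/9, job_D:*/13, job_E:*/3}
Op 7: unregister job_D -> active={job_C:*/9, job_E:*/3}
Op 8: register job_D */18 -> active={job_C:*/9, job_D:*/18, job_E:*/3}
Op 9: unregister job_E -> active={job_C:*/9, job_D:*/18}
Final interval of job_D = 18
Next fire of job_D after T=34: (34//18+1)*18 = 36

Answer: interval=18 next_fire=36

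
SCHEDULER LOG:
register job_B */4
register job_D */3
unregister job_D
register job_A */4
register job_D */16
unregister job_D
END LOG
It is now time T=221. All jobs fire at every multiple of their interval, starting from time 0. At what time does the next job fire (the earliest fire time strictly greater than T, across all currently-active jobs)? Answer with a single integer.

Answer: 224

Derivation:
Op 1: register job_B */4 -> active={job_B:*/4}
Op 2: register job_D */3 -> active={job_B:*/4, job_D:*/3}
Op 3: unregister job_D -> active={job_B:*/4}
Op 4: register job_A */4 -> active={job_A:*/4, job_B:*/4}
Op 5: register job_D */16 -> active={job_A:*/4, job_B:*/4, job_D:*/16}
Op 6: unregister job_D -> active={job_A:*/4, job_B:*/4}
  job_A: interval 4, next fire after T=221 is 224
  job_B: interval 4, next fire after T=221 is 224
Earliest fire time = 224 (job job_A)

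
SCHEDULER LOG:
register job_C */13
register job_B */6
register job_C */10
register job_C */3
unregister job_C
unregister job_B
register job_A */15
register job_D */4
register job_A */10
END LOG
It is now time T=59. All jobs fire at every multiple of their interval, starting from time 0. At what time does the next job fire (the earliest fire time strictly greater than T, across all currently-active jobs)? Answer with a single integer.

Op 1: register job_C */13 -> active={job_C:*/13}
Op 2: register job_B */6 -> active={job_B:*/6, job_C:*/13}
Op 3: register job_C */10 -> active={job_B:*/6, job_C:*/10}
Op 4: register job_C */3 -> active={job_B:*/6, job_C:*/3}
Op 5: unregister job_C -> active={job_B:*/6}
Op 6: unregister job_B -> active={}
Op 7: register job_A */15 -> active={job_A:*/15}
Op 8: register job_D */4 -> active={job_A:*/15, job_D:*/4}
Op 9: register job_A */10 -> active={job_A:*/10, job_D:*/4}
  job_A: interval 10, next fire after T=59 is 60
  job_D: interval 4, next fire after T=59 is 60
Earliest fire time = 60 (job job_A)

Answer: 60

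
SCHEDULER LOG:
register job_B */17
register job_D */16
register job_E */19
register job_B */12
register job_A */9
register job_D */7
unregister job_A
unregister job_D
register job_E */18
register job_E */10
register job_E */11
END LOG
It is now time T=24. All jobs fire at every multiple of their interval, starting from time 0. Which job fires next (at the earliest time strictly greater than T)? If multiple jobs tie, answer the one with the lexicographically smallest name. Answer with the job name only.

Op 1: register job_B */17 -> active={job_B:*/17}
Op 2: register job_D */16 -> active={job_B:*/17, job_D:*/16}
Op 3: register job_E */19 -> active={job_B:*/17, job_D:*/16, job_E:*/19}
Op 4: register job_B */12 -> active={job_B:*/12, job_D:*/16, job_E:*/19}
Op 5: register job_A */9 -> active={job_A:*/9, job_B:*/12, job_D:*/16, job_E:*/19}
Op 6: register job_D */7 -> active={job_A:*/9, job_B:*/12, job_D:*/7, job_E:*/19}
Op 7: unregister job_A -> active={job_B:*/12, job_D:*/7, job_E:*/19}
Op 8: unregister job_D -> active={job_B:*/12, job_E:*/19}
Op 9: register job_E */18 -> active={job_B:*/12, job_E:*/18}
Op 10: register job_E */10 -> active={job_B:*/12, job_E:*/10}
Op 11: register job_E */11 -> active={job_B:*/12, job_E:*/11}
  job_B: interval 12, next fire after T=24 is 36
  job_E: interval 11, next fire after T=24 is 33
Earliest = 33, winner (lex tiebreak) = job_E

Answer: job_E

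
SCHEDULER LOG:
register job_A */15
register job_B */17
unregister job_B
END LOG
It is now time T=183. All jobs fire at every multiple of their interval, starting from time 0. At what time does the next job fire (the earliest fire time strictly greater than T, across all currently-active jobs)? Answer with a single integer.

Answer: 195

Derivation:
Op 1: register job_A */15 -> active={job_A:*/15}
Op 2: register job_B */17 -> active={job_A:*/15, job_B:*/17}
Op 3: unregister job_B -> active={job_A:*/15}
  job_A: interval 15, next fire after T=183 is 195
Earliest fire time = 195 (job job_A)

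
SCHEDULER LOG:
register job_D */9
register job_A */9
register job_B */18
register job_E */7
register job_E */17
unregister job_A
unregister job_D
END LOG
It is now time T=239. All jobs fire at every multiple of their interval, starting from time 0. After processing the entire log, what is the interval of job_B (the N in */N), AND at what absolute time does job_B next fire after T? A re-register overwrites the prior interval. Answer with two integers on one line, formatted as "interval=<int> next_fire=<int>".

Answer: interval=18 next_fire=252

Derivation:
Op 1: register job_D */9 -> active={job_D:*/9}
Op 2: register job_A */9 -> active={job_A:*/9, job_D:*/9}
Op 3: register job_B */18 -> active={job_A:*/9, job_B:*/18, job_D:*/9}
Op 4: register job_E */7 -> active={job_A:*/9, job_B:*/18, job_D:*/9, job_E:*/7}
Op 5: register job_E */17 -> active={job_A:*/9, job_B:*/18, job_D:*/9, job_E:*/17}
Op 6: unregister job_A -> active={job_B:*/18, job_D:*/9, job_E:*/17}
Op 7: unregister job_D -> active={job_B:*/18, job_E:*/17}
Final interval of job_B = 18
Next fire of job_B after T=239: (239//18+1)*18 = 252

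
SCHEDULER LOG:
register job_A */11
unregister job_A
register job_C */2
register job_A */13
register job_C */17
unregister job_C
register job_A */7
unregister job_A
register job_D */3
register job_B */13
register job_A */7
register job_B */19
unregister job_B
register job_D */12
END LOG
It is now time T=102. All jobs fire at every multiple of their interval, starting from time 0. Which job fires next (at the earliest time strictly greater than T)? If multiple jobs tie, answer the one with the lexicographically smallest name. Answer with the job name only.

Op 1: register job_A */11 -> active={job_A:*/11}
Op 2: unregister job_A -> active={}
Op 3: register job_C */2 -> active={job_C:*/2}
Op 4: register job_A */13 -> active={job_A:*/13, job_C:*/2}
Op 5: register job_C */17 -> active={job_A:*/13, job_C:*/17}
Op 6: unregister job_C -> active={job_A:*/13}
Op 7: register job_A */7 -> active={job_A:*/7}
Op 8: unregister job_A -> active={}
Op 9: register job_D */3 -> active={job_D:*/3}
Op 10: register job_B */13 -> active={job_B:*/13, job_D:*/3}
Op 11: register job_A */7 -> active={job_A:*/7, job_B:*/13, job_D:*/3}
Op 12: register job_B */19 -> active={job_A:*/7, job_B:*/19, job_D:*/3}
Op 13: unregister job_B -> active={job_A:*/7, job_D:*/3}
Op 14: register job_D */12 -> active={job_A:*/7, job_D:*/12}
  job_A: interval 7, next fire after T=102 is 105
  job_D: interval 12, next fire after T=102 is 108
Earliest = 105, winner (lex tiebreak) = job_A

Answer: job_A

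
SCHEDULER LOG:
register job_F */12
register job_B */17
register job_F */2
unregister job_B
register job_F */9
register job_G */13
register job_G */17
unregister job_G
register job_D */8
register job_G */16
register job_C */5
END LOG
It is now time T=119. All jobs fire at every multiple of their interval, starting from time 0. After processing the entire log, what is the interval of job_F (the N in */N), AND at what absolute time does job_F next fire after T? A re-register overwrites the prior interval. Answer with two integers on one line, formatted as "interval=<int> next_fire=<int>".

Answer: interval=9 next_fire=126

Derivation:
Op 1: register job_F */12 -> active={job_F:*/12}
Op 2: register job_B */17 -> active={job_B:*/17, job_F:*/12}
Op 3: register job_F */2 -> active={job_B:*/17, job_F:*/2}
Op 4: unregister job_B -> active={job_F:*/2}
Op 5: register job_F */9 -> active={job_F:*/9}
Op 6: register job_G */13 -> active={job_F:*/9, job_G:*/13}
Op 7: register job_G */17 -> active={job_F:*/9, job_G:*/17}
Op 8: unregister job_G -> active={job_F:*/9}
Op 9: register job_D */8 -> active={job_D:*/8, job_F:*/9}
Op 10: register job_G */16 -> active={job_D:*/8, job_F:*/9, job_G:*/16}
Op 11: register job_C */5 -> active={job_C:*/5, job_D:*/8, job_F:*/9, job_G:*/16}
Final interval of job_F = 9
Next fire of job_F after T=119: (119//9+1)*9 = 126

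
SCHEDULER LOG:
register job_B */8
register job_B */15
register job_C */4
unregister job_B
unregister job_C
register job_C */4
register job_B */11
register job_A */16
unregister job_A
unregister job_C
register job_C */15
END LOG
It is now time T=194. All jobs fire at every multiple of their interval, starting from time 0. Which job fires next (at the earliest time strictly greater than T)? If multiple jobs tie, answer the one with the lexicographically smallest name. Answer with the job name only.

Answer: job_C

Derivation:
Op 1: register job_B */8 -> active={job_B:*/8}
Op 2: register job_B */15 -> active={job_B:*/15}
Op 3: register job_C */4 -> active={job_B:*/15, job_C:*/4}
Op 4: unregister job_B -> active={job_C:*/4}
Op 5: unregister job_C -> active={}
Op 6: register job_C */4 -> active={job_C:*/4}
Op 7: register job_B */11 -> active={job_B:*/11, job_C:*/4}
Op 8: register job_A */16 -> active={job_A:*/16, job_B:*/11, job_C:*/4}
Op 9: unregister job_A -> active={job_B:*/11, job_C:*/4}
Op 10: unregister job_C -> active={job_B:*/11}
Op 11: register job_C */15 -> active={job_B:*/11, job_C:*/15}
  job_B: interval 11, next fire after T=194 is 198
  job_C: interval 15, next fire after T=194 is 195
Earliest = 195, winner (lex tiebreak) = job_C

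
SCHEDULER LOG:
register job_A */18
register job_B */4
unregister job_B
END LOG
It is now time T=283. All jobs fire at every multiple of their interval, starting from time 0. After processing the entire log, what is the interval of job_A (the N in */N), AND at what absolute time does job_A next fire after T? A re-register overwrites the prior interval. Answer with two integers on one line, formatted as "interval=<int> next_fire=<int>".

Answer: interval=18 next_fire=288

Derivation:
Op 1: register job_A */18 -> active={job_A:*/18}
Op 2: register job_B */4 -> active={job_A:*/18, job_B:*/4}
Op 3: unregister job_B -> active={job_A:*/18}
Final interval of job_A = 18
Next fire of job_A after T=283: (283//18+1)*18 = 288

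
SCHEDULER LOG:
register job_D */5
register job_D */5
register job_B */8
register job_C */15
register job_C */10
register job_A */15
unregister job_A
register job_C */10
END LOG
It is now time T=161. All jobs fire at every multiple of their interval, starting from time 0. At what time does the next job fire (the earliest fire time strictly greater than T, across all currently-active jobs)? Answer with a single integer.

Op 1: register job_D */5 -> active={job_D:*/5}
Op 2: register job_D */5 -> active={job_D:*/5}
Op 3: register job_B */8 -> active={job_B:*/8, job_D:*/5}
Op 4: register job_C */15 -> active={job_B:*/8, job_C:*/15, job_D:*/5}
Op 5: register job_C */10 -> active={job_B:*/8, job_C:*/10, job_D:*/5}
Op 6: register job_A */15 -> active={job_A:*/15, job_B:*/8, job_C:*/10, job_D:*/5}
Op 7: unregister job_A -> active={job_B:*/8, job_C:*/10, job_D:*/5}
Op 8: register job_C */10 -> active={job_B:*/8, job_C:*/10, job_D:*/5}
  job_B: interval 8, next fire after T=161 is 168
  job_C: interval 10, next fire after T=161 is 170
  job_D: interval 5, next fire after T=161 is 165
Earliest fire time = 165 (job job_D)

Answer: 165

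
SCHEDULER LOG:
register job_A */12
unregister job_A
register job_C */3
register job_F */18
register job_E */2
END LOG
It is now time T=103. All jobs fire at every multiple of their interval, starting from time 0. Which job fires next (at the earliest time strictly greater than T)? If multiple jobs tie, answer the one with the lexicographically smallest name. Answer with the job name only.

Op 1: register job_A */12 -> active={job_A:*/12}
Op 2: unregister job_A -> active={}
Op 3: register job_C */3 -> active={job_C:*/3}
Op 4: register job_F */18 -> active={job_C:*/3, job_F:*/18}
Op 5: register job_E */2 -> active={job_C:*/3, job_E:*/2, job_F:*/18}
  job_C: interval 3, next fire after T=103 is 105
  job_E: interval 2, next fire after T=103 is 104
  job_F: interval 18, next fire after T=103 is 108
Earliest = 104, winner (lex tiebreak) = job_E

Answer: job_E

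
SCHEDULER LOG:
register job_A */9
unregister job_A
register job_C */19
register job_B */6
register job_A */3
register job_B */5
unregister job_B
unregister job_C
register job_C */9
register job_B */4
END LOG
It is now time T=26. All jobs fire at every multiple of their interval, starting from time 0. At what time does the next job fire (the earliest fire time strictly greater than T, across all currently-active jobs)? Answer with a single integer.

Answer: 27

Derivation:
Op 1: register job_A */9 -> active={job_A:*/9}
Op 2: unregister job_A -> active={}
Op 3: register job_C */19 -> active={job_C:*/19}
Op 4: register job_B */6 -> active={job_B:*/6, job_C:*/19}
Op 5: register job_A */3 -> active={job_A:*/3, job_B:*/6, job_C:*/19}
Op 6: register job_B */5 -> active={job_A:*/3, job_B:*/5, job_C:*/19}
Op 7: unregister job_B -> active={job_A:*/3, job_C:*/19}
Op 8: unregister job_C -> active={job_A:*/3}
Op 9: register job_C */9 -> active={job_A:*/3, job_C:*/9}
Op 10: register job_B */4 -> active={job_A:*/3, job_B:*/4, job_C:*/9}
  job_A: interval 3, next fire after T=26 is 27
  job_B: interval 4, next fire after T=26 is 28
  job_C: interval 9, next fire after T=26 is 27
Earliest fire time = 27 (job job_A)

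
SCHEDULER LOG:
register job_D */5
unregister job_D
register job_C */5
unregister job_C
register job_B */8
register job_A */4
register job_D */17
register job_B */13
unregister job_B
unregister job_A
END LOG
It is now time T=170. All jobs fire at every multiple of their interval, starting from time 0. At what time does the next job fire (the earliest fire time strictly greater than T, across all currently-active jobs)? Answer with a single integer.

Answer: 187

Derivation:
Op 1: register job_D */5 -> active={job_D:*/5}
Op 2: unregister job_D -> active={}
Op 3: register job_C */5 -> active={job_C:*/5}
Op 4: unregister job_C -> active={}
Op 5: register job_B */8 -> active={job_B:*/8}
Op 6: register job_A */4 -> active={job_A:*/4, job_B:*/8}
Op 7: register job_D */17 -> active={job_A:*/4, job_B:*/8, job_D:*/17}
Op 8: register job_B */13 -> active={job_A:*/4, job_B:*/13, job_D:*/17}
Op 9: unregister job_B -> active={job_A:*/4, job_D:*/17}
Op 10: unregister job_A -> active={job_D:*/17}
  job_D: interval 17, next fire after T=170 is 187
Earliest fire time = 187 (job job_D)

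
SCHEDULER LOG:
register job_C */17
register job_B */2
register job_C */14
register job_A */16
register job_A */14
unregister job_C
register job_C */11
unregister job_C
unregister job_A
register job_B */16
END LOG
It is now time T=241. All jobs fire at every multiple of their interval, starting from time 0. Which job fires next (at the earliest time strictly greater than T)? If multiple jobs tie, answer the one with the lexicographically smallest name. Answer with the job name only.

Op 1: register job_C */17 -> active={job_C:*/17}
Op 2: register job_B */2 -> active={job_B:*/2, job_C:*/17}
Op 3: register job_C */14 -> active={job_B:*/2, job_C:*/14}
Op 4: register job_A */16 -> active={job_A:*/16, job_B:*/2, job_C:*/14}
Op 5: register job_A */14 -> active={job_A:*/14, job_B:*/2, job_C:*/14}
Op 6: unregister job_C -> active={job_A:*/14, job_B:*/2}
Op 7: register job_C */11 -> active={job_A:*/14, job_B:*/2, job_C:*/11}
Op 8: unregister job_C -> active={job_A:*/14, job_B:*/2}
Op 9: unregister job_A -> active={job_B:*/2}
Op 10: register job_B */16 -> active={job_B:*/16}
  job_B: interval 16, next fire after T=241 is 256
Earliest = 256, winner (lex tiebreak) = job_B

Answer: job_B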